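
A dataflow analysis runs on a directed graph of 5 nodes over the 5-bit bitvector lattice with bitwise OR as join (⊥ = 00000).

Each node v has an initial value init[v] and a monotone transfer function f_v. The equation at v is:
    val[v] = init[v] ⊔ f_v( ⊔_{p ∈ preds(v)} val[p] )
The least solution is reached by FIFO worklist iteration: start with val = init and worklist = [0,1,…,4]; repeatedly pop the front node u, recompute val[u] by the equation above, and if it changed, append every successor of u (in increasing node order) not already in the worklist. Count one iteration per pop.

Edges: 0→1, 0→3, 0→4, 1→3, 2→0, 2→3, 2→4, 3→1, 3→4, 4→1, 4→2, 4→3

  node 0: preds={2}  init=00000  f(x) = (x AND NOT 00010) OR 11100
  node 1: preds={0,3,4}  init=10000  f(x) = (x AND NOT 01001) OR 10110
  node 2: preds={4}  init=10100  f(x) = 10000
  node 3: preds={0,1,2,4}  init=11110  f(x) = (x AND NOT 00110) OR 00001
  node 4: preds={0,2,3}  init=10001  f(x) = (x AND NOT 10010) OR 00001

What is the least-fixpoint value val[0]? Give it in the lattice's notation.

11100

Trace (8 dequeues):
  [1] u=0 | in 10100 | out 11100 | prev 00000 | push {}
  [2] u=1 | in 11111 | out 10110 | prev 10000 | push {}
  [3] u=2 | in 10001 | out 10100 | ==
  [4] u=3 | in 11111 | out 11111 | prev 11110 | push {1}
  [5] u=4 | in 11111 | out 11101 | prev 10001 | push {2,3}
  [6] u=1 | in 11111 | out 10110 | ==
  [7] u=2 | in 11101 | out 10100 | ==
  [8] u=3 | in 11111 | out 11111 | ==

Converged values:
  [0] 11100
  [1] 10110
  [2] 10100
  [3] 11111
  [4] 11101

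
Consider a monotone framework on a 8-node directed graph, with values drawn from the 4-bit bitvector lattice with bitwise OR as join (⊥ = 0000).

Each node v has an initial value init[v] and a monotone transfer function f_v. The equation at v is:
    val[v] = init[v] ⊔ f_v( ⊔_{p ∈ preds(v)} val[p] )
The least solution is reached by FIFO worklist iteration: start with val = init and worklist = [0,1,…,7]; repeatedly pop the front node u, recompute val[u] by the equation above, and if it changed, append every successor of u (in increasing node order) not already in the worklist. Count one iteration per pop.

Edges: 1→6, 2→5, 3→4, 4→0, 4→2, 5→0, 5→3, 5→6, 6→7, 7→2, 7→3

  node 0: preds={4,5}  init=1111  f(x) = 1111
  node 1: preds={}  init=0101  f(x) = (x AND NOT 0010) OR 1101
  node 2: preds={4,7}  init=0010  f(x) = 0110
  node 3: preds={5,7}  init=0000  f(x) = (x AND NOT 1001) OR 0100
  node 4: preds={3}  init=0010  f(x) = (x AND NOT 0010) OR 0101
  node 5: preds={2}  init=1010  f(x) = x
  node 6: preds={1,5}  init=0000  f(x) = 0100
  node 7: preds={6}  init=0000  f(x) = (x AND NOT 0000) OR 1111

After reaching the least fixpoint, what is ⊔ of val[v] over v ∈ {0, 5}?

Trace (11 dequeues):
  [1] u=0 | in 1010 | out 1111 | ==
  [2] u=1 | in 0000 | out 1101 | prev 0101 | push {}
  [3] u=2 | in 0010 | out 0110 | prev 0010 | push {}
  [4] u=3 | in 1010 | out 0110 | prev 0000 | push {}
  [5] u=4 | in 0110 | out 0111 | prev 0010 | push {0,2}
  [6] u=5 | in 0110 | out 1110 | prev 1010 | push {3}
  [7] u=6 | in 1111 | out 0100 | prev 0000 | push {}
  [8] u=7 | in 0100 | out 1111 | prev 0000 | push {}
  [9] u=0 | in 1111 | out 1111 | ==
  [10] u=2 | in 1111 | out 0110 | ==
  [11] u=3 | in 1111 | out 0110 | ==

Converged values:
  [0] 1111
  [1] 1101
  [2] 0110
  [3] 0110
  [4] 0111
  [5] 1110
  [6] 0100
  [7] 1111

1111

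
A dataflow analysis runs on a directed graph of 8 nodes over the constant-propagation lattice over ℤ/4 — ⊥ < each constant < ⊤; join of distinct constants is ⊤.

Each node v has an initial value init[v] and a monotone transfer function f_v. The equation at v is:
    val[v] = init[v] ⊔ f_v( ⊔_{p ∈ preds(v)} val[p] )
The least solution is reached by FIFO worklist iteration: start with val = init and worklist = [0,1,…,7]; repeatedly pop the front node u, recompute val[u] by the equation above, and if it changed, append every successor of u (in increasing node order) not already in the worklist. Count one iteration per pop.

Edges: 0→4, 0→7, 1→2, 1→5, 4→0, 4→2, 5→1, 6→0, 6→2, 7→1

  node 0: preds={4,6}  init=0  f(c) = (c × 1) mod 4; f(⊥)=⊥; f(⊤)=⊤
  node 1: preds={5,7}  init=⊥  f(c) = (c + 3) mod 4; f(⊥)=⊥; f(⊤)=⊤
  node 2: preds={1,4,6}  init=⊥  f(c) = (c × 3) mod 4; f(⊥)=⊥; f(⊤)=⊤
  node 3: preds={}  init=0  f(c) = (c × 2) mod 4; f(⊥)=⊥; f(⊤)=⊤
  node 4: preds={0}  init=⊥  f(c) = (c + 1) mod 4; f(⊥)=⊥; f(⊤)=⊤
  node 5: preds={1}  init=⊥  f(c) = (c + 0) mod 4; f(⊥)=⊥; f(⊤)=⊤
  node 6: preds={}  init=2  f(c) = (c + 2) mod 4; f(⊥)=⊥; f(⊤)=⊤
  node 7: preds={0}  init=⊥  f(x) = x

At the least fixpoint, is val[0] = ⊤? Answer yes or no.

Worklist (14 pops):
  #1 pop 0: in=2 → ⊤ (was 0); enqueue []
  #2 pop 1: in=⊥ → ⊥ (no change)
  #3 pop 2: in=2 → 2 (was ⊥); enqueue []
  #4 pop 3: in=⊥ → 0 (no change)
  #5 pop 4: in=⊤ → ⊤ (was ⊥); enqueue [0,2]
  #6 pop 5: in=⊥ → ⊥ (no change)
  #7 pop 6: in=⊥ → 2 (no change)
  #8 pop 7: in=⊤ → ⊤ (was ⊥); enqueue [1]
  #9 pop 0: in=⊤ → ⊤ (no change)
  #10 pop 2: in=⊤ → ⊤ (was 2); enqueue []
  #11 pop 1: in=⊤ → ⊤ (was ⊥); enqueue [2,5]
  #12 pop 2: in=⊤ → ⊤ (no change)
  #13 pop 5: in=⊤ → ⊤ (was ⊥); enqueue [1]
  #14 pop 1: in=⊤ → ⊤ (no change)

Fixpoint:
  val[0] = ⊤
  val[1] = ⊤
  val[2] = ⊤
  val[3] = 0
  val[4] = ⊤
  val[5] = ⊤
  val[6] = 2
  val[7] = ⊤

yes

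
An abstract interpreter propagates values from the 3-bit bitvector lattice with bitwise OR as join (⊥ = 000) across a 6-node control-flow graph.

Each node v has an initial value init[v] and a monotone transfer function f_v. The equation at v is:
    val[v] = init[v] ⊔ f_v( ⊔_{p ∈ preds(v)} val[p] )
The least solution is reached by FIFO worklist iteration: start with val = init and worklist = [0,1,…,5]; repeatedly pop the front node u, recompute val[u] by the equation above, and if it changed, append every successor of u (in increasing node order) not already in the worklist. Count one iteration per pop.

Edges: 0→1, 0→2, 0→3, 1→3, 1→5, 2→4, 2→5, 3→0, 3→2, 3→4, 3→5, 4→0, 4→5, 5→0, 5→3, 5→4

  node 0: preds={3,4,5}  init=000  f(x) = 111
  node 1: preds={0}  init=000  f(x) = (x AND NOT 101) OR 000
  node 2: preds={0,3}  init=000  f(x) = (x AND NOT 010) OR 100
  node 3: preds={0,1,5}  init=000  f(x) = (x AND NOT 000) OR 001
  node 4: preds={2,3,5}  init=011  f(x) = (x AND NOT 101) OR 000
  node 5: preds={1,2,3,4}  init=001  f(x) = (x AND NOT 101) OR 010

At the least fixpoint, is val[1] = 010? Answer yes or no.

Iteration log — 10 steps:
  step 1. node 0  ⊔preds=011  new=111  old=000  +wl: 
  step 2. node 1  ⊔preds=111  new=010  old=000  +wl: 
  step 3. node 2  ⊔preds=111  new=101  old=000  +wl: 
  step 4. node 3  ⊔preds=111  new=111  old=000  +wl: 0,2
  step 5. node 4  ⊔preds=111  new=011  stable
  step 6. node 5  ⊔preds=111  new=011  old=001  +wl: 3,4
  step 7. node 0  ⊔preds=111  new=111  stable
  step 8. node 2  ⊔preds=111  new=101  stable
  step 9. node 3  ⊔preds=111  new=111  stable
  step 10. node 4  ⊔preds=111  new=011  stable

Least fixpoint reached:
  node 0: 111
  node 1: 010
  node 2: 101
  node 3: 111
  node 4: 011
  node 5: 011

yes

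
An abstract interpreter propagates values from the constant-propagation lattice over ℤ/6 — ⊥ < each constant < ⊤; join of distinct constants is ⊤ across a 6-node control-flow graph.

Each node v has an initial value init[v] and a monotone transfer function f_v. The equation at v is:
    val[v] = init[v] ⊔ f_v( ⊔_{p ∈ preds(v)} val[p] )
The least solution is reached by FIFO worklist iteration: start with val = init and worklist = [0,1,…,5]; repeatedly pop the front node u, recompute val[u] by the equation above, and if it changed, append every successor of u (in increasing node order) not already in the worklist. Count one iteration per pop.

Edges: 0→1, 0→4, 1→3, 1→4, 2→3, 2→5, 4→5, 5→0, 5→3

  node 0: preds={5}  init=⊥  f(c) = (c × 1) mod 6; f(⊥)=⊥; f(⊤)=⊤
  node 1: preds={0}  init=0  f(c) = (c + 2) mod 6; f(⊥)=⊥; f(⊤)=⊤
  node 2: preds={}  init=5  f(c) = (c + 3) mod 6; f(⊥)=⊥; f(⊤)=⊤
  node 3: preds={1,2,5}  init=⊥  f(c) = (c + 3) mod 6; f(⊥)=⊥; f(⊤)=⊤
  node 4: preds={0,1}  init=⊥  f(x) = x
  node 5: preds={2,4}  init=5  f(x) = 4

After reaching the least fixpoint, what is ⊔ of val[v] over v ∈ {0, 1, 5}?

Trace (10 dequeues):
  [1] u=0 | in 5 | out 5 | prev ⊥ | push {}
  [2] u=1 | in 5 | out ⊤ | prev 0 | push {}
  [3] u=2 | in ⊥ | out 5 | ==
  [4] u=3 | in ⊤ | out ⊤ | prev ⊥ | push {}
  [5] u=4 | in ⊤ | out ⊤ | prev ⊥ | push {}
  [6] u=5 | in ⊤ | out ⊤ | prev 5 | push {0,3}
  [7] u=0 | in ⊤ | out ⊤ | prev 5 | push {1,4}
  [8] u=3 | in ⊤ | out ⊤ | ==
  [9] u=1 | in ⊤ | out ⊤ | ==
  [10] u=4 | in ⊤ | out ⊤ | ==

Converged values:
  [0] ⊤
  [1] ⊤
  [2] 5
  [3] ⊤
  [4] ⊤
  [5] ⊤

⊤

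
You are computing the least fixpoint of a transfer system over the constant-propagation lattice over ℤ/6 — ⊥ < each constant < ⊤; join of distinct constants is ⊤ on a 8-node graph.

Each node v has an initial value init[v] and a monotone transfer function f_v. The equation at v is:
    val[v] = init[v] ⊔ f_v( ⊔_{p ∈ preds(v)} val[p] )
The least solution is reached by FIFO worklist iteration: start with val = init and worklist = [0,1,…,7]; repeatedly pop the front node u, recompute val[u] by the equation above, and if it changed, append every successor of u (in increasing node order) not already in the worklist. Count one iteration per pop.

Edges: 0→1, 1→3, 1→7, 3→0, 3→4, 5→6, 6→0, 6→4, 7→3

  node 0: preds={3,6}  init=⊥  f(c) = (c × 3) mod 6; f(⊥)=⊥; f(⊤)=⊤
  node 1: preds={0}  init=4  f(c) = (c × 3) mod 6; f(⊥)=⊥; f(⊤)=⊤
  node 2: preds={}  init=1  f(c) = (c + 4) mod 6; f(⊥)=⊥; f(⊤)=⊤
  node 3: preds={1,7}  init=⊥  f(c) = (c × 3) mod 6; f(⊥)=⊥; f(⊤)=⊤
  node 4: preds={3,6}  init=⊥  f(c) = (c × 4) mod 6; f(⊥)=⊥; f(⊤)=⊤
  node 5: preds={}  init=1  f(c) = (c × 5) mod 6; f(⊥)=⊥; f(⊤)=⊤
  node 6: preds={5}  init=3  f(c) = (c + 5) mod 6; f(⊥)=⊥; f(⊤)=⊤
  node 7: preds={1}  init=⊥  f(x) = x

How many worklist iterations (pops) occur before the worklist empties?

12

Worklist (12 pops):
  #1 pop 0: in=3 → 3 (was ⊥); enqueue []
  #2 pop 1: in=3 → ⊤ (was 4); enqueue []
  #3 pop 2: in=⊥ → 1 (no change)
  #4 pop 3: in=⊤ → ⊤ (was ⊥); enqueue [0]
  #5 pop 4: in=⊤ → ⊤ (was ⊥); enqueue []
  #6 pop 5: in=⊥ → 1 (no change)
  #7 pop 6: in=1 → ⊤ (was 3); enqueue [4]
  #8 pop 7: in=⊤ → ⊤ (was ⊥); enqueue [3]
  #9 pop 0: in=⊤ → ⊤ (was 3); enqueue [1]
  #10 pop 4: in=⊤ → ⊤ (no change)
  #11 pop 3: in=⊤ → ⊤ (no change)
  #12 pop 1: in=⊤ → ⊤ (no change)

Fixpoint:
  val[0] = ⊤
  val[1] = ⊤
  val[2] = 1
  val[3] = ⊤
  val[4] = ⊤
  val[5] = 1
  val[6] = ⊤
  val[7] = ⊤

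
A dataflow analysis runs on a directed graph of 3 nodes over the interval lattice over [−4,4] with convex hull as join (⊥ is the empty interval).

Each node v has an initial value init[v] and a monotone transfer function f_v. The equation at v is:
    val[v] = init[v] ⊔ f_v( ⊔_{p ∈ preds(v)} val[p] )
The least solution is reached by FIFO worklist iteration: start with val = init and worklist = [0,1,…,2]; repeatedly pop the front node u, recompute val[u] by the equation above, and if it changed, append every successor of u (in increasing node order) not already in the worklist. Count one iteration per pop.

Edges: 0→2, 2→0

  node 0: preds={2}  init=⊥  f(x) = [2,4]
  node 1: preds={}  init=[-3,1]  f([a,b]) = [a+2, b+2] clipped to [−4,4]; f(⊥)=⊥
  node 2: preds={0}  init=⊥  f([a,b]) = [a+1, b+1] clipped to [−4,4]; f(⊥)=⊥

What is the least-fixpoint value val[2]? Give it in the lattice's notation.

Worklist (4 pops):
  #1 pop 0: in=⊥ → [2,4] (was ⊥); enqueue []
  #2 pop 1: in=⊥ → [-3,1] (no change)
  #3 pop 2: in=[2,4] → [3,4] (was ⊥); enqueue [0]
  #4 pop 0: in=[3,4] → [2,4] (no change)

Fixpoint:
  val[0] = [2,4]
  val[1] = [-3,1]
  val[2] = [3,4]

[3,4]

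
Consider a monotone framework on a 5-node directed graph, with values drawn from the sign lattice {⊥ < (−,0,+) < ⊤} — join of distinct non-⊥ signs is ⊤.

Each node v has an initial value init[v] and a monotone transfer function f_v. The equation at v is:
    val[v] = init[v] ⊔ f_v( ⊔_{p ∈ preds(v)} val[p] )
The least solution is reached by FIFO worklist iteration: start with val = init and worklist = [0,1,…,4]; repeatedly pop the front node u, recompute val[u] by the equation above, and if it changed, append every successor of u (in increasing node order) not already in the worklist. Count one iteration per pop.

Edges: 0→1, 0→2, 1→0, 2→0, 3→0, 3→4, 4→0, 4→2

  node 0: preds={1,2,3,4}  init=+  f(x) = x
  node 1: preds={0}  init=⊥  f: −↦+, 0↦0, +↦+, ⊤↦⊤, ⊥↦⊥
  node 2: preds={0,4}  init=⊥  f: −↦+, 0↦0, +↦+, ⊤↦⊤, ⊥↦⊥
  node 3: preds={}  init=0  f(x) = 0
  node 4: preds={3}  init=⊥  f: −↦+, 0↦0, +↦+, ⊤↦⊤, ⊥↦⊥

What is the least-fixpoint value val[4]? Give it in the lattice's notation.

0

Trace (7 dequeues):
  [1] u=0 | in 0 | out ⊤ | prev + | push {}
  [2] u=1 | in ⊤ | out ⊤ | prev ⊥ | push {0}
  [3] u=2 | in ⊤ | out ⊤ | prev ⊥ | push {}
  [4] u=3 | in ⊥ | out 0 | ==
  [5] u=4 | in 0 | out 0 | prev ⊥ | push {2}
  [6] u=0 | in ⊤ | out ⊤ | ==
  [7] u=2 | in ⊤ | out ⊤ | ==

Converged values:
  [0] ⊤
  [1] ⊤
  [2] ⊤
  [3] 0
  [4] 0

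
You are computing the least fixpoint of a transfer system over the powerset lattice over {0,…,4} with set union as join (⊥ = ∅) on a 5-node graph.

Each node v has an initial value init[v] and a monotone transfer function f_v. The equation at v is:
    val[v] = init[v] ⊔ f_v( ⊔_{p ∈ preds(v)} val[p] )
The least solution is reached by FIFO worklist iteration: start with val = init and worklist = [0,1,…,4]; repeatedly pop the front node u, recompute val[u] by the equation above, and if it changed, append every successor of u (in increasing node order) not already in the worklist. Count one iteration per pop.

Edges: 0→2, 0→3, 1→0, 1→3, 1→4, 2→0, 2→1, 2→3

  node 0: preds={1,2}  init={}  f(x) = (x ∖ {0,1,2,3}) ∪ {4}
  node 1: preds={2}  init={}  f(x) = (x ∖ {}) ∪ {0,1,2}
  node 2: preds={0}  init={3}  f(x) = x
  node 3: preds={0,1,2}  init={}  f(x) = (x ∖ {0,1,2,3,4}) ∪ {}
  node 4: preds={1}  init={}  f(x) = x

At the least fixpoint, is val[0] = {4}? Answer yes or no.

yes

Iteration log — 10 steps:
  step 1. node 0  ⊔preds={3}  new={4}  old={}  +wl: 
  step 2. node 1  ⊔preds={3}  new={0,1,2,3}  old={}  +wl: 0
  step 3. node 2  ⊔preds={4}  new={3,4}  old={3}  +wl: 1
  step 4. node 3  ⊔preds={0,1,2,3,4}  new={}  stable
  step 5. node 4  ⊔preds={0,1,2,3}  new={0,1,2,3}  old={}  +wl: 
  step 6. node 0  ⊔preds={0,1,2,3,4}  new={4}  stable
  step 7. node 1  ⊔preds={3,4}  new={0,1,2,3,4}  old={0,1,2,3}  +wl: 0,3,4
  step 8. node 0  ⊔preds={0,1,2,3,4}  new={4}  stable
  step 9. node 3  ⊔preds={0,1,2,3,4}  new={}  stable
  step 10. node 4  ⊔preds={0,1,2,3,4}  new={0,1,2,3,4}  old={0,1,2,3}  +wl: 

Least fixpoint reached:
  node 0: {4}
  node 1: {0,1,2,3,4}
  node 2: {3,4}
  node 3: {}
  node 4: {0,1,2,3,4}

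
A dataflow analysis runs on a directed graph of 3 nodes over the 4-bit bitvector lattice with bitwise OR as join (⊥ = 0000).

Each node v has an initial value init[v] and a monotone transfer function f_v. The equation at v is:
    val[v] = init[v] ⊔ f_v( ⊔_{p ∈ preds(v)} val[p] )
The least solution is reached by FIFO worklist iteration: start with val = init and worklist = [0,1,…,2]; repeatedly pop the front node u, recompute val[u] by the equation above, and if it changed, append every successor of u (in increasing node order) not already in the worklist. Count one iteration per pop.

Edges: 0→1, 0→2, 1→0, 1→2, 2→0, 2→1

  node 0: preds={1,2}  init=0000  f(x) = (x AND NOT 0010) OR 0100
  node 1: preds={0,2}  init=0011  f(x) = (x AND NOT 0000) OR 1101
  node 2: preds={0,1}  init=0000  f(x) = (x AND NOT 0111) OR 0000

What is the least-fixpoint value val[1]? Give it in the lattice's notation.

Trace (6 dequeues):
  [1] u=0 | in 0011 | out 0101 | prev 0000 | push {}
  [2] u=1 | in 0101 | out 1111 | prev 0011 | push {0}
  [3] u=2 | in 1111 | out 1000 | prev 0000 | push {1}
  [4] u=0 | in 1111 | out 1101 | prev 0101 | push {2}
  [5] u=1 | in 1101 | out 1111 | ==
  [6] u=2 | in 1111 | out 1000 | ==

Converged values:
  [0] 1101
  [1] 1111
  [2] 1000

1111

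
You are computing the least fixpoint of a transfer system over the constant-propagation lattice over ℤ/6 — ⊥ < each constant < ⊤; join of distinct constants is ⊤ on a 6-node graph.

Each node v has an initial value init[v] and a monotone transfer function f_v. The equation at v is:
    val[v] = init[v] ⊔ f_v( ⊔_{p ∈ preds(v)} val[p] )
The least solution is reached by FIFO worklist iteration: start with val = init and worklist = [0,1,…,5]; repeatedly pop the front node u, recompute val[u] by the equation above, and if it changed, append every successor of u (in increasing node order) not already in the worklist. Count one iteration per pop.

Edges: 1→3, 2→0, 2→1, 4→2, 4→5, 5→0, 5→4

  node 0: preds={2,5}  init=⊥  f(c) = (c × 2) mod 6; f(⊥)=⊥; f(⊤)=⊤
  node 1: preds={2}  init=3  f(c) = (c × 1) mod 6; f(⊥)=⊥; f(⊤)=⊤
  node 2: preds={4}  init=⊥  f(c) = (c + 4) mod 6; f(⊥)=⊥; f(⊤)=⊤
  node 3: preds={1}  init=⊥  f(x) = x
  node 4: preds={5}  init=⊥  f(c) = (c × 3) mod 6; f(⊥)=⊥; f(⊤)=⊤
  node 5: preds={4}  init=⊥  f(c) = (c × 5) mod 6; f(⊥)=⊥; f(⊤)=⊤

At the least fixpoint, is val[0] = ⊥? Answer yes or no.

Trace (6 dequeues):
  [1] u=0 | in ⊥ | out ⊥ | ==
  [2] u=1 | in ⊥ | out 3 | ==
  [3] u=2 | in ⊥ | out ⊥ | ==
  [4] u=3 | in 3 | out 3 | prev ⊥ | push {}
  [5] u=4 | in ⊥ | out ⊥ | ==
  [6] u=5 | in ⊥ | out ⊥ | ==

Converged values:
  [0] ⊥
  [1] 3
  [2] ⊥
  [3] 3
  [4] ⊥
  [5] ⊥

yes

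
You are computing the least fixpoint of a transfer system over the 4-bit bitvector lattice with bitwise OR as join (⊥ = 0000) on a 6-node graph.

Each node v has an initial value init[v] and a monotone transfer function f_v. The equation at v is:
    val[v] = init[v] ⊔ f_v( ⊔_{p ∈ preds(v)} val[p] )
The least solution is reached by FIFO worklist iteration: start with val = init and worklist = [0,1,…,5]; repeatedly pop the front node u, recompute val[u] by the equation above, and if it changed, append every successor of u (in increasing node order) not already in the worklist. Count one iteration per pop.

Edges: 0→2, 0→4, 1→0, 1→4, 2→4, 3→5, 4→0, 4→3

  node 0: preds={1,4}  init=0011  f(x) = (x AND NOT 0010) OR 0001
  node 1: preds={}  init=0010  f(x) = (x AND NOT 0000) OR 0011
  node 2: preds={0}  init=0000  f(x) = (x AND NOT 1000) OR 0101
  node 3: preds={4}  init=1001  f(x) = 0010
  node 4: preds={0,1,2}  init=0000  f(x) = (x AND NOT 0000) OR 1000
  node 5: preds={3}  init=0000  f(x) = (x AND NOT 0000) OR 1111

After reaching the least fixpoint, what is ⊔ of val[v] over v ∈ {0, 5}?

Trace (10 dequeues):
  [1] u=0 | in 0010 | out 0011 | ==
  [2] u=1 | in 0000 | out 0011 | prev 0010 | push {0}
  [3] u=2 | in 0011 | out 0111 | prev 0000 | push {}
  [4] u=3 | in 0000 | out 1011 | prev 1001 | push {}
  [5] u=4 | in 0111 | out 1111 | prev 0000 | push {3}
  [6] u=5 | in 1011 | out 1111 | prev 0000 | push {}
  [7] u=0 | in 1111 | out 1111 | prev 0011 | push {2,4}
  [8] u=3 | in 1111 | out 1011 | ==
  [9] u=2 | in 1111 | out 0111 | ==
  [10] u=4 | in 1111 | out 1111 | ==

Converged values:
  [0] 1111
  [1] 0011
  [2] 0111
  [3] 1011
  [4] 1111
  [5] 1111

1111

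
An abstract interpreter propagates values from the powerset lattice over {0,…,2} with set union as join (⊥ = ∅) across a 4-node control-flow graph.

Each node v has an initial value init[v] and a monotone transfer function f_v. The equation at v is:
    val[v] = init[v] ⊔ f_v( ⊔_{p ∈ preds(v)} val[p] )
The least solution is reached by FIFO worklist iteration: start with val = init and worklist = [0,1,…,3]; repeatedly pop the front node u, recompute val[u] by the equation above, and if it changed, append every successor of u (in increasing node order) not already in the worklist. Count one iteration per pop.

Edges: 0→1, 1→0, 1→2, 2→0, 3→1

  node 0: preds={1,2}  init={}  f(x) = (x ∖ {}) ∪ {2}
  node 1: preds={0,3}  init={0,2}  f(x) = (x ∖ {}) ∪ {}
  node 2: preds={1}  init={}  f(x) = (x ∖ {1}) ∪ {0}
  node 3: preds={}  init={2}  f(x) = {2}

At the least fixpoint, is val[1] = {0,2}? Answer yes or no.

Trace (5 dequeues):
  [1] u=0 | in {0,2} | out {0,2} | prev {} | push {}
  [2] u=1 | in {0,2} | out {0,2} | ==
  [3] u=2 | in {0,2} | out {0,2} | prev {} | push {0}
  [4] u=3 | in {} | out {2} | ==
  [5] u=0 | in {0,2} | out {0,2} | ==

Converged values:
  [0] {0,2}
  [1] {0,2}
  [2] {0,2}
  [3] {2}

yes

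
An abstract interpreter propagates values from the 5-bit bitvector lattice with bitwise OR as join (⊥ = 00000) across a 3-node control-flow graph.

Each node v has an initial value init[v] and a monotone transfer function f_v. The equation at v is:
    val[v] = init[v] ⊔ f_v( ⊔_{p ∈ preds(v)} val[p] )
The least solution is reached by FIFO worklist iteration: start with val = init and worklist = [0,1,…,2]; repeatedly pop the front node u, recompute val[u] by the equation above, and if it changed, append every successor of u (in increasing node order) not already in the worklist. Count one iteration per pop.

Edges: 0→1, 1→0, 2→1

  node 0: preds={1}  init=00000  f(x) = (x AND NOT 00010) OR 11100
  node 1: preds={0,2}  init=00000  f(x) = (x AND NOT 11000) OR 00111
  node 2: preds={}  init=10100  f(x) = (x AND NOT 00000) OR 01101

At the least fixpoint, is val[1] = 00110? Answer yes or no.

no

Worklist (5 pops):
  #1 pop 0: in=00000 → 11100 (was 00000); enqueue []
  #2 pop 1: in=11100 → 00111 (was 00000); enqueue [0]
  #3 pop 2: in=00000 → 11101 (was 10100); enqueue [1]
  #4 pop 0: in=00111 → 11101 (was 11100); enqueue []
  #5 pop 1: in=11101 → 00111 (no change)

Fixpoint:
  val[0] = 11101
  val[1] = 00111
  val[2] = 11101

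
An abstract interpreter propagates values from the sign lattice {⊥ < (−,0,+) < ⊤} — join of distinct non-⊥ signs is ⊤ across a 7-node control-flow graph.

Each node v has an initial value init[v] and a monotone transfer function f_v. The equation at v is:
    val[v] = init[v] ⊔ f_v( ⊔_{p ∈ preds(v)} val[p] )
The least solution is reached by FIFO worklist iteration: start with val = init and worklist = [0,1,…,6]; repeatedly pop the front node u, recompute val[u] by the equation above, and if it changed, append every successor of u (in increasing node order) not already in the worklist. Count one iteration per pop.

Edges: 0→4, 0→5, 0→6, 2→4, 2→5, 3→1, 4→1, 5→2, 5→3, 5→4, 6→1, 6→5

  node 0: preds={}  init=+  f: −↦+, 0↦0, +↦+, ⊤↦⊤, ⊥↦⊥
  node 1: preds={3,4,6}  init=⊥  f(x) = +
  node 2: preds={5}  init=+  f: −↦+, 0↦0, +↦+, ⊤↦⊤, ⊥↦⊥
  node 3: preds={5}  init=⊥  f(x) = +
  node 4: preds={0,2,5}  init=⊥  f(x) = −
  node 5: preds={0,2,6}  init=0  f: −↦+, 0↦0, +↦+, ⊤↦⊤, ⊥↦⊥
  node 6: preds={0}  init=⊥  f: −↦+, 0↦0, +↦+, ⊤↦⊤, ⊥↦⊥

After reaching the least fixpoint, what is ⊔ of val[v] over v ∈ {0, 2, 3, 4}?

⊤

Worklist (12 pops):
  #1 pop 0: in=⊥ → + (no change)
  #2 pop 1: in=⊥ → + (was ⊥); enqueue []
  #3 pop 2: in=0 → ⊤ (was +); enqueue []
  #4 pop 3: in=0 → + (was ⊥); enqueue [1]
  #5 pop 4: in=⊤ → − (was ⊥); enqueue []
  #6 pop 5: in=⊤ → ⊤ (was 0); enqueue [2,3,4]
  #7 pop 6: in=+ → + (was ⊥); enqueue [5]
  #8 pop 1: in=⊤ → + (no change)
  #9 pop 2: in=⊤ → ⊤ (no change)
  #10 pop 3: in=⊤ → + (no change)
  #11 pop 4: in=⊤ → − (no change)
  #12 pop 5: in=⊤ → ⊤ (no change)

Fixpoint:
  val[0] = +
  val[1] = +
  val[2] = ⊤
  val[3] = +
  val[4] = −
  val[5] = ⊤
  val[6] = +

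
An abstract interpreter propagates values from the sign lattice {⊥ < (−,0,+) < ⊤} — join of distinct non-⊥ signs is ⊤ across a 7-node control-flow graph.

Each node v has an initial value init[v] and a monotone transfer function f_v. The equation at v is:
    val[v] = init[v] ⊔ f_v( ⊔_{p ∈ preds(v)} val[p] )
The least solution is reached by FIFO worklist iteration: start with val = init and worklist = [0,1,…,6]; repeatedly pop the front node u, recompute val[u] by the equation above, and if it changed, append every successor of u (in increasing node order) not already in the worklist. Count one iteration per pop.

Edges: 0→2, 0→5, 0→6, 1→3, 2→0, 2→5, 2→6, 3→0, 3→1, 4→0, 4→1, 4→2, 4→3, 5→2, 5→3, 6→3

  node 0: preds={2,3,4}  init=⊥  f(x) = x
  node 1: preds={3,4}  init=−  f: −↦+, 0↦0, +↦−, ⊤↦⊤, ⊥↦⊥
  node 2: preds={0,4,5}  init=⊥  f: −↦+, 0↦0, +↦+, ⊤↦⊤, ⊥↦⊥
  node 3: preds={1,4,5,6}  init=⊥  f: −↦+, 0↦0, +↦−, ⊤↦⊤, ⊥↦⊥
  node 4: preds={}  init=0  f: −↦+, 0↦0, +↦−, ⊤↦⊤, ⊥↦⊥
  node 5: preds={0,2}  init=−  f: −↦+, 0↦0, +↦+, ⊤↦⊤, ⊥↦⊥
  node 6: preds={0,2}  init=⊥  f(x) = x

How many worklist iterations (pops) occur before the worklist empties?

Trace (13 dequeues):
  [1] u=0 | in 0 | out 0 | prev ⊥ | push {}
  [2] u=1 | in 0 | out ⊤ | prev − | push {}
  [3] u=2 | in ⊤ | out ⊤ | prev ⊥ | push {0}
  [4] u=3 | in ⊤ | out ⊤ | prev ⊥ | push {1}
  [5] u=4 | in ⊥ | out 0 | ==
  [6] u=5 | in ⊤ | out ⊤ | prev − | push {2,3}
  [7] u=6 | in ⊤ | out ⊤ | prev ⊥ | push {}
  [8] u=0 | in ⊤ | out ⊤ | prev 0 | push {5,6}
  [9] u=1 | in ⊤ | out ⊤ | ==
  [10] u=2 | in ⊤ | out ⊤ | ==
  [11] u=3 | in ⊤ | out ⊤ | ==
  [12] u=5 | in ⊤ | out ⊤ | ==
  [13] u=6 | in ⊤ | out ⊤ | ==

Converged values:
  [0] ⊤
  [1] ⊤
  [2] ⊤
  [3] ⊤
  [4] 0
  [5] ⊤
  [6] ⊤

13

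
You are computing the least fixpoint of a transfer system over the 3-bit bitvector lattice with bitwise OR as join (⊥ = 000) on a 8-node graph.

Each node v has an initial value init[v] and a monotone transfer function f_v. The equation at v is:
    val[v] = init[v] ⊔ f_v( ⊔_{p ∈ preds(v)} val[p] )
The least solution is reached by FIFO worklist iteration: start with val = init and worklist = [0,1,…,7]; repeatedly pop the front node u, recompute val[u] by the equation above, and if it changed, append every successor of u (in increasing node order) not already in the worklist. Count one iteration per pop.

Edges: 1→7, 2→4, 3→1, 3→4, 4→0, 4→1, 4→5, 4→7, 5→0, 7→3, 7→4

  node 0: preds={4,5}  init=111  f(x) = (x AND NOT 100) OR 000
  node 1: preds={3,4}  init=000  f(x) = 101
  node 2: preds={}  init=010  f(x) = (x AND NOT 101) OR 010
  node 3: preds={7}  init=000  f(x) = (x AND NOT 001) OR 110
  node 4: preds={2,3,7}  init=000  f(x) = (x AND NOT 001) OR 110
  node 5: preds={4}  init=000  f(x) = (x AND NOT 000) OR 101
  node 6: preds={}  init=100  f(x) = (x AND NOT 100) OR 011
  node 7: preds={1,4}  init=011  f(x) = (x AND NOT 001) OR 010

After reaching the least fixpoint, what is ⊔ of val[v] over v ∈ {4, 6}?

111

Trace (12 dequeues):
  [1] u=0 | in 000 | out 111 | ==
  [2] u=1 | in 000 | out 101 | prev 000 | push {}
  [3] u=2 | in 000 | out 010 | ==
  [4] u=3 | in 011 | out 110 | prev 000 | push {1}
  [5] u=4 | in 111 | out 110 | prev 000 | push {0}
  [6] u=5 | in 110 | out 111 | prev 000 | push {}
  [7] u=6 | in 000 | out 111 | prev 100 | push {}
  [8] u=7 | in 111 | out 111 | prev 011 | push {3,4}
  [9] u=1 | in 110 | out 101 | ==
  [10] u=0 | in 111 | out 111 | ==
  [11] u=3 | in 111 | out 110 | ==
  [12] u=4 | in 111 | out 110 | ==

Converged values:
  [0] 111
  [1] 101
  [2] 010
  [3] 110
  [4] 110
  [5] 111
  [6] 111
  [7] 111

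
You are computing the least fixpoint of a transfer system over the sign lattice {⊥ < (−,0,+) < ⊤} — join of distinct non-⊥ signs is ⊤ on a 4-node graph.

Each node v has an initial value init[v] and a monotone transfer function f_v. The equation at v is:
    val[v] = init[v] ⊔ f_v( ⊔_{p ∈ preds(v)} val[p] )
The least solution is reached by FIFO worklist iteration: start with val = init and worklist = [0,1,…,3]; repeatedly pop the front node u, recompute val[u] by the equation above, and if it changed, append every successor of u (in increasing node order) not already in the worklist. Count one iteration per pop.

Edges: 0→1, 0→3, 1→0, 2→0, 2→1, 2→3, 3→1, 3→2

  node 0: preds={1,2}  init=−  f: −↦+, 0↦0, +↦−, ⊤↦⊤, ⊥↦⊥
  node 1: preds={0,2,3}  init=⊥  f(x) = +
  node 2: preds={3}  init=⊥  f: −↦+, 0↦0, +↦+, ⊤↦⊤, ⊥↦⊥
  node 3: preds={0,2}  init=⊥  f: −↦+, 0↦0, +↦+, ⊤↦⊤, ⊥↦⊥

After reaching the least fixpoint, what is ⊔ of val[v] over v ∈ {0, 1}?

⊤

Iteration log — 15 steps:
  step 1. node 0  ⊔preds=⊥  new=−  stable
  step 2. node 1  ⊔preds=−  new=+  old=⊥  +wl: 0
  step 3. node 2  ⊔preds=⊥  new=⊥  stable
  step 4. node 3  ⊔preds=−  new=+  old=⊥  +wl: 1,2
  step 5. node 0  ⊔preds=+  new=−  stable
  step 6. node 1  ⊔preds=⊤  new=+  stable
  step 7. node 2  ⊔preds=+  new=+  old=⊥  +wl: 0,1,3
  step 8. node 0  ⊔preds=+  new=−  stable
  step 9. node 1  ⊔preds=⊤  new=+  stable
  step 10. node 3  ⊔preds=⊤  new=⊤  old=+  +wl: 1,2
  step 11. node 1  ⊔preds=⊤  new=+  stable
  step 12. node 2  ⊔preds=⊤  new=⊤  old=+  +wl: 0,1,3
  step 13. node 0  ⊔preds=⊤  new=⊤  old=−  +wl: 
  step 14. node 1  ⊔preds=⊤  new=+  stable
  step 15. node 3  ⊔preds=⊤  new=⊤  stable

Least fixpoint reached:
  node 0: ⊤
  node 1: +
  node 2: ⊤
  node 3: ⊤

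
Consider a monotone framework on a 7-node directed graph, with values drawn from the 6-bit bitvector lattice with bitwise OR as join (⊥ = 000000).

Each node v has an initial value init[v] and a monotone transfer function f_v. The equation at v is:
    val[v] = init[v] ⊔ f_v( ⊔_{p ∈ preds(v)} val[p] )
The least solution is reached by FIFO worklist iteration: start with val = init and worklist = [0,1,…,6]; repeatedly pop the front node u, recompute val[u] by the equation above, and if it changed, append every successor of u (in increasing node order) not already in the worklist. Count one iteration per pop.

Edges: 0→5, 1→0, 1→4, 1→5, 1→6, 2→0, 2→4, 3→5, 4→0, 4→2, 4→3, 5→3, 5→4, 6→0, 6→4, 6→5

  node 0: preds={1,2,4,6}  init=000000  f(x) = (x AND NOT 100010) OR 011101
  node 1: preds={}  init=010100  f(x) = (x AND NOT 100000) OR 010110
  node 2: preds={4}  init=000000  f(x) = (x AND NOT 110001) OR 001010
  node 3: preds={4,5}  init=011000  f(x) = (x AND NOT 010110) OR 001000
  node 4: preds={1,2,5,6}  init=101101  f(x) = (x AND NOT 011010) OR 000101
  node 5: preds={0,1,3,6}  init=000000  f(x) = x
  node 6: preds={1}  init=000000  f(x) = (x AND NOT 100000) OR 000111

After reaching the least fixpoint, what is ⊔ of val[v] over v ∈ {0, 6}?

Trace (11 dequeues):
  [1] u=0 | in 111101 | out 011101 | prev 000000 | push {}
  [2] u=1 | in 000000 | out 010110 | prev 010100 | push {0}
  [3] u=2 | in 101101 | out 001110 | prev 000000 | push {}
  [4] u=3 | in 101101 | out 111001 | prev 011000 | push {}
  [5] u=4 | in 011110 | out 101101 | ==
  [6] u=5 | in 111111 | out 111111 | prev 000000 | push {3,4}
  [7] u=6 | in 010110 | out 010111 | prev 000000 | push {5}
  [8] u=0 | in 111111 | out 011101 | ==
  [9] u=3 | in 111111 | out 111001 | ==
  [10] u=4 | in 111111 | out 101101 | ==
  [11] u=5 | in 111111 | out 111111 | ==

Converged values:
  [0] 011101
  [1] 010110
  [2] 001110
  [3] 111001
  [4] 101101
  [5] 111111
  [6] 010111

011111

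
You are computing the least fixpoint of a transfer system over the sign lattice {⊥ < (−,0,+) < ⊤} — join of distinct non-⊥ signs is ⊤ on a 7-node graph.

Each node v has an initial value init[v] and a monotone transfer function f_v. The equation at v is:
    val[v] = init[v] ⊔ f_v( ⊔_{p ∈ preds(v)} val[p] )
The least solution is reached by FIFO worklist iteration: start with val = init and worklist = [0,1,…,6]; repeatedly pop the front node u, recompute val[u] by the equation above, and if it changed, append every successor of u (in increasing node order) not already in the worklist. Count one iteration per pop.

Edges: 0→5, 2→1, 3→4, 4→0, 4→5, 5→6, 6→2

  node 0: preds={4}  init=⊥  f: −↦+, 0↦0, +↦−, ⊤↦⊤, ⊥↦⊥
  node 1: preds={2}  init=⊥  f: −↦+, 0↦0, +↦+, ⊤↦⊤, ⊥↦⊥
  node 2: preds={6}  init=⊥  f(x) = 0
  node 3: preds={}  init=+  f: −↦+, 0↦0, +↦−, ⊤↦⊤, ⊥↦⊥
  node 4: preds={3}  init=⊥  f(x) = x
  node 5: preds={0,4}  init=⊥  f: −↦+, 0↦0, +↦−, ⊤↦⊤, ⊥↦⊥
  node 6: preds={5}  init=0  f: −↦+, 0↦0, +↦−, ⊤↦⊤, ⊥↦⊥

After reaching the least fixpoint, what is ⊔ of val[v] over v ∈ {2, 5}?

Trace (12 dequeues):
  [1] u=0 | in ⊥ | out ⊥ | ==
  [2] u=1 | in ⊥ | out ⊥ | ==
  [3] u=2 | in 0 | out 0 | prev ⊥ | push {1}
  [4] u=3 | in ⊥ | out + | ==
  [5] u=4 | in + | out + | prev ⊥ | push {0}
  [6] u=5 | in + | out − | prev ⊥ | push {}
  [7] u=6 | in − | out ⊤ | prev 0 | push {2}
  [8] u=1 | in 0 | out 0 | prev ⊥ | push {}
  [9] u=0 | in + | out − | prev ⊥ | push {5}
  [10] u=2 | in ⊤ | out 0 | ==
  [11] u=5 | in ⊤ | out ⊤ | prev − | push {6}
  [12] u=6 | in ⊤ | out ⊤ | ==

Converged values:
  [0] −
  [1] 0
  [2] 0
  [3] +
  [4] +
  [5] ⊤
  [6] ⊤

⊤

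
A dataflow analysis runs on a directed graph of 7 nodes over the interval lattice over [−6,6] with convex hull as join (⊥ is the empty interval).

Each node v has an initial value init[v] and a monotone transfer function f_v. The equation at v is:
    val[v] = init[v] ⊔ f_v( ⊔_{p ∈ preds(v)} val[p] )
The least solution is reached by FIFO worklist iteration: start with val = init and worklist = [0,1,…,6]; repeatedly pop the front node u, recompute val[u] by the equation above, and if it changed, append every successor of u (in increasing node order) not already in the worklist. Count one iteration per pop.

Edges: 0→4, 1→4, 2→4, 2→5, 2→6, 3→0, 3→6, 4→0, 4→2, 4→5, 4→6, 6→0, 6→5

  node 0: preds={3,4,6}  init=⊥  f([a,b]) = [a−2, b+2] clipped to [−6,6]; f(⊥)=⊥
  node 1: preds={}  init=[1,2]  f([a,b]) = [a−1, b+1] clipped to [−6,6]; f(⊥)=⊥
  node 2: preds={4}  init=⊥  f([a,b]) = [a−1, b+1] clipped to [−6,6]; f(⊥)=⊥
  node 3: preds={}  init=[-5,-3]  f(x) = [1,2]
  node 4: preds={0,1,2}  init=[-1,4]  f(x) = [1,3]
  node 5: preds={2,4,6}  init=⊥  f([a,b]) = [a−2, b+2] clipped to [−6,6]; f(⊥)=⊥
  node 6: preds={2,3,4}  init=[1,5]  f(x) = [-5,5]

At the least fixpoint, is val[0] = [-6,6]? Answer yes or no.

yes

Iteration log — 9 steps:
  step 1. node 0  ⊔preds=[-5,5]  new=[-6,6]  old=⊥  +wl: 
  step 2. node 1  ⊔preds=⊥  new=[1,2]  stable
  step 3. node 2  ⊔preds=[-1,4]  new=[-2,5]  old=⊥  +wl: 
  step 4. node 3  ⊔preds=⊥  new=[-5,2]  old=[-5,-3]  +wl: 0
  step 5. node 4  ⊔preds=[-6,6]  new=[-1,4]  stable
  step 6. node 5  ⊔preds=[-2,5]  new=[-4,6]  old=⊥  +wl: 
  step 7. node 6  ⊔preds=[-5,5]  new=[-5,5]  old=[1,5]  +wl: 5
  step 8. node 0  ⊔preds=[-5,5]  new=[-6,6]  stable
  step 9. node 5  ⊔preds=[-5,5]  new=[-6,6]  old=[-4,6]  +wl: 

Least fixpoint reached:
  node 0: [-6,6]
  node 1: [1,2]
  node 2: [-2,5]
  node 3: [-5,2]
  node 4: [-1,4]
  node 5: [-6,6]
  node 6: [-5,5]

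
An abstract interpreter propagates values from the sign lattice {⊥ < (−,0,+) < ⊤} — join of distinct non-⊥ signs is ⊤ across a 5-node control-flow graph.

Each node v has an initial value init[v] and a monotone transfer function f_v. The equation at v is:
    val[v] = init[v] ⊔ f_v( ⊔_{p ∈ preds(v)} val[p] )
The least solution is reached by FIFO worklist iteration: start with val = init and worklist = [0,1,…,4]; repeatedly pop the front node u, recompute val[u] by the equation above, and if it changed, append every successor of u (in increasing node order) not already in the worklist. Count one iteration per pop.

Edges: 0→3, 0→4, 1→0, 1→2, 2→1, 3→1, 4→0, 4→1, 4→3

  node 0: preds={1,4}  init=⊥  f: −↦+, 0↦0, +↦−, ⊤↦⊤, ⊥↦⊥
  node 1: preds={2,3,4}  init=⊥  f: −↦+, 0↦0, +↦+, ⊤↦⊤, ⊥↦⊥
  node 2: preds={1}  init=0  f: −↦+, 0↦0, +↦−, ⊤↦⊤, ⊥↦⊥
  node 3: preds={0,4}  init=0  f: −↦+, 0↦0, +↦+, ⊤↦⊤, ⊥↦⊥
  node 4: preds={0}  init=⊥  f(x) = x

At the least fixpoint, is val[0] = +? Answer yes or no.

Worklist (11 pops):
  #1 pop 0: in=⊥ → ⊥ (no change)
  #2 pop 1: in=0 → 0 (was ⊥); enqueue [0]
  #3 pop 2: in=0 → 0 (no change)
  #4 pop 3: in=⊥ → 0 (no change)
  #5 pop 4: in=⊥ → ⊥ (no change)
  #6 pop 0: in=0 → 0 (was ⊥); enqueue [3,4]
  #7 pop 3: in=0 → 0 (no change)
  #8 pop 4: in=0 → 0 (was ⊥); enqueue [0,1,3]
  #9 pop 0: in=0 → 0 (no change)
  #10 pop 1: in=0 → 0 (no change)
  #11 pop 3: in=0 → 0 (no change)

Fixpoint:
  val[0] = 0
  val[1] = 0
  val[2] = 0
  val[3] = 0
  val[4] = 0

no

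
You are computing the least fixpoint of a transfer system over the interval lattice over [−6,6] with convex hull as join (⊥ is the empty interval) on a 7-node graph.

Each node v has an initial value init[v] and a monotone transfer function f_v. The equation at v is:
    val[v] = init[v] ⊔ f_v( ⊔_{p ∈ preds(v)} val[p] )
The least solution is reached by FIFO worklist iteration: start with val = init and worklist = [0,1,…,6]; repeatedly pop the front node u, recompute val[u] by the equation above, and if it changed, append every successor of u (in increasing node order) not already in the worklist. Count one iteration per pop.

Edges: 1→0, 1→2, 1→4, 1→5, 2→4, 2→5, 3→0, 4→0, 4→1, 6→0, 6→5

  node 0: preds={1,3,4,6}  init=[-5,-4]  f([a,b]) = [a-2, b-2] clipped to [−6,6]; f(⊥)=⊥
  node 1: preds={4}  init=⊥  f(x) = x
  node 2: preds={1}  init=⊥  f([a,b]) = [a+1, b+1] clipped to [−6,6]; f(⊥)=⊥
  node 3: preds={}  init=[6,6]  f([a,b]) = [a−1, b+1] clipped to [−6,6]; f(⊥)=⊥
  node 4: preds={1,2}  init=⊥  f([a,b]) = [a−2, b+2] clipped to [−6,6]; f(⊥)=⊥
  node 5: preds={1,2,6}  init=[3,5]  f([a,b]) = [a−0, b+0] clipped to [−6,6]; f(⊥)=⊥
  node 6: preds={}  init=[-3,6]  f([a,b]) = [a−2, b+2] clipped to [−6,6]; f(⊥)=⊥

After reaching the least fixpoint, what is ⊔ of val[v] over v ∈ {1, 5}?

[-3,6]

Iteration log — 7 steps:
  step 1. node 0  ⊔preds=[-3,6]  new=[-5,4]  old=[-5,-4]  +wl: 
  step 2. node 1  ⊔preds=⊥  new=⊥  stable
  step 3. node 2  ⊔preds=⊥  new=⊥  stable
  step 4. node 3  ⊔preds=⊥  new=[6,6]  stable
  step 5. node 4  ⊔preds=⊥  new=⊥  stable
  step 6. node 5  ⊔preds=[-3,6]  new=[-3,6]  old=[3,5]  +wl: 
  step 7. node 6  ⊔preds=⊥  new=[-3,6]  stable

Least fixpoint reached:
  node 0: [-5,4]
  node 1: ⊥
  node 2: ⊥
  node 3: [6,6]
  node 4: ⊥
  node 5: [-3,6]
  node 6: [-3,6]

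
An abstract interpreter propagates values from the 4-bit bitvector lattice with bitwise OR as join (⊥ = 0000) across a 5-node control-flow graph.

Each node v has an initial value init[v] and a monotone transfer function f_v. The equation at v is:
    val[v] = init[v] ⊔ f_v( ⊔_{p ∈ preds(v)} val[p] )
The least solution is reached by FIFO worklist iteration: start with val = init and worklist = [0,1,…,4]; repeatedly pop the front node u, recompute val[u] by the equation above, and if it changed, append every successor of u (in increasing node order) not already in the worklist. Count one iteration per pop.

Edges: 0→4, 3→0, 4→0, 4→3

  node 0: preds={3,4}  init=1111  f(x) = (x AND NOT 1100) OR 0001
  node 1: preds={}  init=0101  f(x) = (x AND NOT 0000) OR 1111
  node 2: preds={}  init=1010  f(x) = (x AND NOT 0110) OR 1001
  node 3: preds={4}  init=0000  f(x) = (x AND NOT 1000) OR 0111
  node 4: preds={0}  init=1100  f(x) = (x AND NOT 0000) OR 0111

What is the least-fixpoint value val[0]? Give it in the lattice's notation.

1111

Iteration log — 7 steps:
  step 1. node 0  ⊔preds=1100  new=1111  stable
  step 2. node 1  ⊔preds=0000  new=1111  old=0101  +wl: 
  step 3. node 2  ⊔preds=0000  new=1011  old=1010  +wl: 
  step 4. node 3  ⊔preds=1100  new=0111  old=0000  +wl: 0
  step 5. node 4  ⊔preds=1111  new=1111  old=1100  +wl: 3
  step 6. node 0  ⊔preds=1111  new=1111  stable
  step 7. node 3  ⊔preds=1111  new=0111  stable

Least fixpoint reached:
  node 0: 1111
  node 1: 1111
  node 2: 1011
  node 3: 0111
  node 4: 1111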